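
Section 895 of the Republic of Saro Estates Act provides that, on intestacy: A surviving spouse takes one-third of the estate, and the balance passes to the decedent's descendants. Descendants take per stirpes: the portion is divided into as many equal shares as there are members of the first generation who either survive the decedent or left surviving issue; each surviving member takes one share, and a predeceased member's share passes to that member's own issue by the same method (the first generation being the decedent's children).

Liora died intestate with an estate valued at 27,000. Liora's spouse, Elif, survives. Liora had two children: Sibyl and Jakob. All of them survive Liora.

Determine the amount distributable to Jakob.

Elif takes one-third of 27,000 = 9,000. The remaining 18,000 passes to the descendants.
The descendants' portion (18,000) is divided into 2 shares of 9,000: Sibyl and Jakob each take 9,000.

Jakob receives 9,000.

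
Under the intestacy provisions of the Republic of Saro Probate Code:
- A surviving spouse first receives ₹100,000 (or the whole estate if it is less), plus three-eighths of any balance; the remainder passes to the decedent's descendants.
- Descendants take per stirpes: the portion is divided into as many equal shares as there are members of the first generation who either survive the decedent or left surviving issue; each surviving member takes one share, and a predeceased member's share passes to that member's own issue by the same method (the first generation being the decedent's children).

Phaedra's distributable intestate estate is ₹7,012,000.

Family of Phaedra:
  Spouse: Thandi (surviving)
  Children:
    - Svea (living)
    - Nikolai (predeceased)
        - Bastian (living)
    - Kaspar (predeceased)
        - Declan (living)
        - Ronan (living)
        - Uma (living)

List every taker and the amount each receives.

Thandi first takes ₹100,000, leaving a balance of ₹6,912,000. Thandi then takes three-eighths of the balance (₹2,592,000), for a total of ₹2,692,000. The remaining ₹4,320,000 passes to the descendants.
The descendants' portion (₹4,320,000) is divided into 3 shares of ₹1,440,000: Svea takes ₹1,440,000; Nikolai's ₹1,440,000 share passes to Nikolai's issue; Kaspar's ₹1,440,000 share passes to Kaspar's issue.
Nikolai's share (₹1,440,000) passes entirely to Bastian.
Kaspar's share (₹1,440,000) is divided into 3 shares of ₹480,000: Declan, Ronan, and Uma each take ₹480,000.

Thandi: ₹2,692,000; Svea: ₹1,440,000; Bastian: ₹1,440,000; Declan: ₹480,000; Ronan: ₹480,000; Uma: ₹480,000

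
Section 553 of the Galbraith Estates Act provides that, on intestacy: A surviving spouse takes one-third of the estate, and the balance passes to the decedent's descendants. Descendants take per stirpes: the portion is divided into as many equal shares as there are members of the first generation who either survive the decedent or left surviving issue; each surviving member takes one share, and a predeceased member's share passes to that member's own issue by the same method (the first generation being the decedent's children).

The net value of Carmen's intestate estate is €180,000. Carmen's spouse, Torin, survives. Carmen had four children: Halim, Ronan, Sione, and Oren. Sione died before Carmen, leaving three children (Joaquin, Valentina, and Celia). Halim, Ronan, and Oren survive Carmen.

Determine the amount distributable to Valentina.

Valentina receives €10,000.

Torin takes one-third of €180,000 = €60,000. The remaining €120,000 passes to the descendants.
The descendants' portion (€120,000) is divided into 4 shares of €30,000: Halim, Ronan, and Oren each take €30,000; Sione's €30,000 share passes to Sione's issue.
Sione's share (€30,000) is divided into 3 shares of €10,000: Joaquin, Valentina, and Celia each take €10,000.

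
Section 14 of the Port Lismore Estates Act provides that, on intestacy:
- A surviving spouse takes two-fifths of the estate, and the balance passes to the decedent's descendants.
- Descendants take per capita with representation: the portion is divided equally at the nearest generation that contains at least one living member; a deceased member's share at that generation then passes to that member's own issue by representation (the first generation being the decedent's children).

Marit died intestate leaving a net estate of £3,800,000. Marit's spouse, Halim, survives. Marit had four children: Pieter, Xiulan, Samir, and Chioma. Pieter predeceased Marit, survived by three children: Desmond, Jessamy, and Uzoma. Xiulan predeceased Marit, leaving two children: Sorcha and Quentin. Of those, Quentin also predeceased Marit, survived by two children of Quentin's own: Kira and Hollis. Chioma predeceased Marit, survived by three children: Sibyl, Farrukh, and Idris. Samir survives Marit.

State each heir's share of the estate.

Halim: £1,520,000; Desmond: £190,000; Jessamy: £190,000; Uzoma: £190,000; Sorcha: £285,000; Kira: £142,500; Hollis: £142,500; Samir: £570,000; Sibyl: £190,000; Farrukh: £190,000; Idris: £190,000

Halim takes two-fifths of £3,800,000 = £1,520,000. The remaining £2,280,000 passes to the descendants.
The descendants' portion (£2,280,000) is divided into 4 shares of £570,000: Samir takes £570,000; Pieter's £570,000 share passes to Pieter's issue; Xiulan's £570,000 share passes to Xiulan's issue; Chioma's £570,000 share passes to Chioma's issue.
Pieter's share (£570,000) is divided into 3 shares of £190,000: Desmond, Jessamy, and Uzoma each take £190,000.
Xiulan's share (£570,000) is divided into 2 shares of £285,000: Sorcha takes £285,000; Quentin's £285,000 share passes to Quentin's issue.
Quentin's share (£285,000) is divided into 2 shares of £142,500: Kira and Hollis each take £142,500.
Chioma's share (£570,000) is divided into 3 shares of £190,000: Sibyl, Farrukh, and Idris each take £190,000.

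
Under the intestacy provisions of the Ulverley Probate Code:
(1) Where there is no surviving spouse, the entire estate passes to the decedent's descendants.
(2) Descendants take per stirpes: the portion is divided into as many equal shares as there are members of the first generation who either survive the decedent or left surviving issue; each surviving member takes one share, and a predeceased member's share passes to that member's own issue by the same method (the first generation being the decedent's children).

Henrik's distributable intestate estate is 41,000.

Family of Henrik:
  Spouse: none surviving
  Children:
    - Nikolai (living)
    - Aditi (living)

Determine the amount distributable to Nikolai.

Nikolai receives 20,500.

The entire 41,000 passes to the descendants.
That amount (41,000) is divided into 2 shares of 20,500: Nikolai and Aditi each take 20,500.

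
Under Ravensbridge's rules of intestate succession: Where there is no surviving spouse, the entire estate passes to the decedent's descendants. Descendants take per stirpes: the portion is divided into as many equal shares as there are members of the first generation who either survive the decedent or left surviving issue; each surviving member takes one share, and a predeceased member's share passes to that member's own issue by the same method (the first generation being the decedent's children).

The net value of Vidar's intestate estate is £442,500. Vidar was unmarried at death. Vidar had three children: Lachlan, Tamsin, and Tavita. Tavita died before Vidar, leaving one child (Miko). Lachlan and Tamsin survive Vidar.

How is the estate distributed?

The entire £442,500 passes to the descendants.
That amount (£442,500) is divided into 3 shares of £147,500: Lachlan and Tamsin each take £147,500; Tavita's £147,500 share passes to Tavita's issue.
Tavita's share (£147,500) passes entirely to Miko.

Lachlan: £147,500; Tamsin: £147,500; Miko: £147,500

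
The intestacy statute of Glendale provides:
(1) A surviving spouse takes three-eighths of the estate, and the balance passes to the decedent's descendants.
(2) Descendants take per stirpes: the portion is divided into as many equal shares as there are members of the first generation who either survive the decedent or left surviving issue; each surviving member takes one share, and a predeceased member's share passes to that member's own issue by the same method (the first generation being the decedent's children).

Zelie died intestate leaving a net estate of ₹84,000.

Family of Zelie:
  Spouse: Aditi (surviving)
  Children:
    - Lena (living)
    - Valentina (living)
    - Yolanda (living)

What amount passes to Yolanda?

Yolanda receives ₹17,500.

Aditi takes three-eighths of ₹84,000 = ₹31,500. The remaining ₹52,500 passes to the descendants.
The descendants' portion (₹52,500) is divided into 3 shares of ₹17,500: Lena, Valentina, and Yolanda each take ₹17,500.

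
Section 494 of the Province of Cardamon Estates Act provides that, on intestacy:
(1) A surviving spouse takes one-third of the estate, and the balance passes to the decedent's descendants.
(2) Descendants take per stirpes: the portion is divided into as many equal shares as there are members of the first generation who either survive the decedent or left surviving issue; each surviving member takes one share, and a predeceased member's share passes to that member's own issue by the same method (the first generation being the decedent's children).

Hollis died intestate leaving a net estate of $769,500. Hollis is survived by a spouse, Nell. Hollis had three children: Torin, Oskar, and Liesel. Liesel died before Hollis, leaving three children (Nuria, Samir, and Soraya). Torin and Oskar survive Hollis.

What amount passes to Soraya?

Nell takes one-third of $769,500 = $256,500. The remaining $513,000 passes to the descendants.
The descendants' portion ($513,000) is divided into 3 shares of $171,000: Torin and Oskar each take $171,000; Liesel's $171,000 share passes to Liesel's issue.
Liesel's share ($171,000) is divided into 3 shares of $57,000: Nuria, Samir, and Soraya each take $57,000.

Soraya receives $57,000.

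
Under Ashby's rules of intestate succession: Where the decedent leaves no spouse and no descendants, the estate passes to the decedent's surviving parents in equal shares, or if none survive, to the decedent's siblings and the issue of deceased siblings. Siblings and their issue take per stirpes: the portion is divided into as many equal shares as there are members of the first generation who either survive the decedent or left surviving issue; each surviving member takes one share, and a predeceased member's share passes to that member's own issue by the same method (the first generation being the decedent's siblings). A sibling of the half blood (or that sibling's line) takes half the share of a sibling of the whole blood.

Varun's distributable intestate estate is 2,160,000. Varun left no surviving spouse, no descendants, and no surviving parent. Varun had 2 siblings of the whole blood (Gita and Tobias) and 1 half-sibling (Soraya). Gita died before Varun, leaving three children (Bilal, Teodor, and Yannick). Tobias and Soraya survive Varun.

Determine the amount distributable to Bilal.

Bilal receives 288,000.

The entire 2,160,000 passes to the siblings and their issue.
Counting each half-blood sibling's line as half a unit, there are 5/2 units in 2,160,000, so one unit is 864,000. Whole-blood lines (Gita and Tobias) take 864,000 each; half-blood lines (Soraya) take 432,000 each.
Gita's share (864,000) is divided into 3 shares of 288,000: Bilal, Teodor, and Yannick each take 288,000.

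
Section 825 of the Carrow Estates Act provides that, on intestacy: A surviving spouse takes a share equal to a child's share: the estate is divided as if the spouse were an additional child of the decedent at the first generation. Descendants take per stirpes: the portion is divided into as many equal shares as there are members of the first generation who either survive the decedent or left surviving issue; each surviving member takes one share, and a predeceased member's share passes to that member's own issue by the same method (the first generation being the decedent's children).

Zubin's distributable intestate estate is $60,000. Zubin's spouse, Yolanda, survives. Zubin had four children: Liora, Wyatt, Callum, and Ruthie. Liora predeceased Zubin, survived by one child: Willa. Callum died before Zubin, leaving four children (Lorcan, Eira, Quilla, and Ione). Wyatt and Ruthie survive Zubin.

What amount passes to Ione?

Ione receives $3,000.

The spouse counts as an additional share at the children's level, so there are 5 primary shares of $12,000. Yolanda takes one such share ($12,000).
The children's combined portion ($48,000) is divided into 4 shares of $12,000: Wyatt and Ruthie each take $12,000; Liora's $12,000 share passes to Liora's issue; Callum's $12,000 share passes to Callum's issue.
Liora's share ($12,000) passes entirely to Willa.
Callum's share ($12,000) is divided into 4 shares of $3,000: Lorcan, Eira, Quilla, and Ione each take $3,000.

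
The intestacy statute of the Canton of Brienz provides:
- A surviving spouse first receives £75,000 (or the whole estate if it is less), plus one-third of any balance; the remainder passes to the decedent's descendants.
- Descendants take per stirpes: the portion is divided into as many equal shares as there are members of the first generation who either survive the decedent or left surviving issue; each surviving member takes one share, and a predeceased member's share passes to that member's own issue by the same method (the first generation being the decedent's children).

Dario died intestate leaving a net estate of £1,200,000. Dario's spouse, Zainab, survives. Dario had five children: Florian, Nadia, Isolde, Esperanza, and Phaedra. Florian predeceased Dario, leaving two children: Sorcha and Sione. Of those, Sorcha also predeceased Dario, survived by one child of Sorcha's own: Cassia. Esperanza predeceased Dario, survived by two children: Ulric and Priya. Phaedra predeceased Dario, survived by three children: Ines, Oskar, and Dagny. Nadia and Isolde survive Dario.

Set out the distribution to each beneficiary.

Zainab first takes £75,000, leaving a balance of £1,125,000. Zainab then takes one-third of the balance (£375,000), for a total of £450,000. The remaining £750,000 passes to the descendants.
The descendants' portion (£750,000) is divided into 5 shares of £150,000: Nadia and Isolde each take £150,000; Florian's £150,000 share passes to Florian's issue; Esperanza's £150,000 share passes to Esperanza's issue; Phaedra's £150,000 share passes to Phaedra's issue.
Florian's share (£150,000) is divided into 2 shares of £75,000: Sione takes £75,000; Sorcha's £75,000 share passes to Sorcha's issue.
Sorcha's share (£75,000) passes entirely to Cassia.
Esperanza's share (£150,000) is divided into 2 shares of £75,000: Ulric and Priya each take £75,000.
Phaedra's share (£150,000) is divided into 3 shares of £50,000: Ines, Oskar, and Dagny each take £50,000.

Zainab: £450,000; Cassia: £75,000; Sione: £75,000; Nadia: £150,000; Isolde: £150,000; Ulric: £75,000; Priya: £75,000; Ines: £50,000; Oskar: £50,000; Dagny: £50,000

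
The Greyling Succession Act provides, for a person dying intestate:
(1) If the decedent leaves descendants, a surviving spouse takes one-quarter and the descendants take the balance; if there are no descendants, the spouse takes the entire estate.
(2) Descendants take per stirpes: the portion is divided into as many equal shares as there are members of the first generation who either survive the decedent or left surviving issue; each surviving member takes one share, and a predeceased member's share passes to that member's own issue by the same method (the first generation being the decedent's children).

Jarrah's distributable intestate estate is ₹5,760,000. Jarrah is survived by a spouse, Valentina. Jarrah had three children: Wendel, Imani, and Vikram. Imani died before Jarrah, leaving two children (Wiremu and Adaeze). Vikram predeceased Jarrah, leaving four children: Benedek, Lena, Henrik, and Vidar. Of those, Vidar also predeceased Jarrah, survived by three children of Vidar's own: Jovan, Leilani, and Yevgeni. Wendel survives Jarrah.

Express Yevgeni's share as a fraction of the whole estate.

Yevgeni receives 1/48 of the estate.

Valentina takes one-quarter of ₹5,760,000 = ₹1,440,000. The remaining ₹4,320,000 passes to the descendants.
The descendants' portion (₹4,320,000) is divided into 3 shares of ₹1,440,000: Wendel takes ₹1,440,000; Imani's ₹1,440,000 share passes to Imani's issue; Vikram's ₹1,440,000 share passes to Vikram's issue.
Imani's share (₹1,440,000) is divided into 2 shares of ₹720,000: Wiremu and Adaeze each take ₹720,000.
Vikram's share (₹1,440,000) is divided into 4 shares of ₹360,000: Benedek, Lena, and Henrik each take ₹360,000; Vidar's ₹360,000 share passes to Vidar's issue.
Vidar's share (₹360,000) is divided into 3 shares of ₹120,000: Jovan, Leilani, and Yevgeni each take ₹120,000.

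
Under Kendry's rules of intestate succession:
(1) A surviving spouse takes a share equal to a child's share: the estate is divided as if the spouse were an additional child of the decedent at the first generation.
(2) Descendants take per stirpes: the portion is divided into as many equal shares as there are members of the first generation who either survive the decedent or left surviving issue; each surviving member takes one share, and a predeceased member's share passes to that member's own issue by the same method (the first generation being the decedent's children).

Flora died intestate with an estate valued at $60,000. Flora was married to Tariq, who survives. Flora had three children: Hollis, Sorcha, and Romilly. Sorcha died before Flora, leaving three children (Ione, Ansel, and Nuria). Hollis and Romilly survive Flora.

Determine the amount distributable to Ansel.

The spouse counts as an additional share at the children's level, so there are 4 primary shares of $15,000. Tariq takes one such share ($15,000).
The children's combined portion ($45,000) is divided into 3 shares of $15,000: Hollis and Romilly each take $15,000; Sorcha's $15,000 share passes to Sorcha's issue.
Sorcha's share ($15,000) is divided into 3 shares of $5,000: Ione, Ansel, and Nuria each take $5,000.

Ansel receives $5,000.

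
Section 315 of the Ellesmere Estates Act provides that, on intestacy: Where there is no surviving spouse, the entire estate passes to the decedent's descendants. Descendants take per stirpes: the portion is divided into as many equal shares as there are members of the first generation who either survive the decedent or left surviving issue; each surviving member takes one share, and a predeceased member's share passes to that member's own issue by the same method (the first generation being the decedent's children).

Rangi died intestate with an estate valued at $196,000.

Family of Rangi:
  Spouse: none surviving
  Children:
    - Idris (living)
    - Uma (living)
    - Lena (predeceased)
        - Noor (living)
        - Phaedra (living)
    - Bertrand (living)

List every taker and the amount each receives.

The entire $196,000 passes to the descendants.
That amount ($196,000) is divided into 4 shares of $49,000: Idris, Uma, and Bertrand each take $49,000; Lena's $49,000 share passes to Lena's issue.
Lena's share ($49,000) is divided into 2 shares of $24,500: Noor and Phaedra each take $24,500.

Idris: $49,000; Uma: $49,000; Noor: $24,500; Phaedra: $24,500; Bertrand: $49,000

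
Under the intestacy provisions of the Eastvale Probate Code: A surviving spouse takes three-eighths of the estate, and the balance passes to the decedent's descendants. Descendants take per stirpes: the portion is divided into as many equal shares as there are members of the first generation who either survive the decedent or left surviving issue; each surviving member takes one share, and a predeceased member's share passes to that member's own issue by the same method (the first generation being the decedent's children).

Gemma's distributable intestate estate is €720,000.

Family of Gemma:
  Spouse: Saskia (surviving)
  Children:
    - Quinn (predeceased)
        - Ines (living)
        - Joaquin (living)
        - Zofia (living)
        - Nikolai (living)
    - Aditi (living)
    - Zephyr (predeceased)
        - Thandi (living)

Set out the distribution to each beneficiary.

Saskia: €270,000; Ines: €37,500; Joaquin: €37,500; Zofia: €37,500; Nikolai: €37,500; Aditi: €150,000; Thandi: €150,000

Saskia takes three-eighths of €720,000 = €270,000. The remaining €450,000 passes to the descendants.
The descendants' portion (€450,000) is divided into 3 shares of €150,000: Aditi takes €150,000; Quinn's €150,000 share passes to Quinn's issue; Zephyr's €150,000 share passes to Zephyr's issue.
Quinn's share (€150,000) is divided into 4 shares of €37,500: Ines, Joaquin, Zofia, and Nikolai each take €37,500.
Zephyr's share (€150,000) passes entirely to Thandi.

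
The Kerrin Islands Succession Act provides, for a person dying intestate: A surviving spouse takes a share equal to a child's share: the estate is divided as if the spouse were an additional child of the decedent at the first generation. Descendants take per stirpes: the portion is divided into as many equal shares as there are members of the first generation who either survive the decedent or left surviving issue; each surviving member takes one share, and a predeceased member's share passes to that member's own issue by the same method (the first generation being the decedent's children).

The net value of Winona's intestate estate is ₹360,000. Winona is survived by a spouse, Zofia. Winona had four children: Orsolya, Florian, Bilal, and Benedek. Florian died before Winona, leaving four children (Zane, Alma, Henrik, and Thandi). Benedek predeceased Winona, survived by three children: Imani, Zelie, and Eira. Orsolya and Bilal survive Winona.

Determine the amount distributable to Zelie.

The spouse counts as an additional share at the children's level, so there are 5 primary shares of ₹72,000. Zofia takes one such share (₹72,000).
The children's combined portion (₹288,000) is divided into 4 shares of ₹72,000: Orsolya and Bilal each take ₹72,000; Florian's ₹72,000 share passes to Florian's issue; Benedek's ₹72,000 share passes to Benedek's issue.
Florian's share (₹72,000) is divided into 4 shares of ₹18,000: Zane, Alma, Henrik, and Thandi each take ₹18,000.
Benedek's share (₹72,000) is divided into 3 shares of ₹24,000: Imani, Zelie, and Eira each take ₹24,000.

Zelie receives ₹24,000.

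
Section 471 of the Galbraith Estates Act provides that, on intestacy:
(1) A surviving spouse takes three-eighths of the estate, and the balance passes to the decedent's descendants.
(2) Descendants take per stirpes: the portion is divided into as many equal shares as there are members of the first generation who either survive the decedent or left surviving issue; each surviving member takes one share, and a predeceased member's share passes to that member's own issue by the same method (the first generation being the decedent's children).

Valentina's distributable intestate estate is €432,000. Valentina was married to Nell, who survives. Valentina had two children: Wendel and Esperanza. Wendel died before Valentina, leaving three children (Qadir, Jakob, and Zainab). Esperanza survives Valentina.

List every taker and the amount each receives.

Nell takes three-eighths of €432,000 = €162,000. The remaining €270,000 passes to the descendants.
The descendants' portion (€270,000) is divided into 2 shares of €135,000: Esperanza takes €135,000; Wendel's €135,000 share passes to Wendel's issue.
Wendel's share (€135,000) is divided into 3 shares of €45,000: Qadir, Jakob, and Zainab each take €45,000.

Nell: €162,000; Qadir: €45,000; Jakob: €45,000; Zainab: €45,000; Esperanza: €135,000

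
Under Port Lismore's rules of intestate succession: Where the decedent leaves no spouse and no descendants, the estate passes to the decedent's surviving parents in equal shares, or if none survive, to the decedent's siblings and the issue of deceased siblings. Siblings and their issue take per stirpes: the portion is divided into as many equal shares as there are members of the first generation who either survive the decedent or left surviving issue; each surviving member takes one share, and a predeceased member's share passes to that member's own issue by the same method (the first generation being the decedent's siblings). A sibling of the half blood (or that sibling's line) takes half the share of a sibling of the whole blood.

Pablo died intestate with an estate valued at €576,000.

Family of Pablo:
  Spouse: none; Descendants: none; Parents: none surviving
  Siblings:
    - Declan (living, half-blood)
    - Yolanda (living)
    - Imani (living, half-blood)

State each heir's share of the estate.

Declan: €144,000; Yolanda: €288,000; Imani: €144,000

The entire €576,000 passes to the siblings and their issue.
Counting each half-blood sibling's line as half a unit, there are 2 units in €576,000, so one unit is €288,000. Whole-blood lines (Yolanda) take €288,000 each; half-blood lines (Declan and Imani) take €144,000 each.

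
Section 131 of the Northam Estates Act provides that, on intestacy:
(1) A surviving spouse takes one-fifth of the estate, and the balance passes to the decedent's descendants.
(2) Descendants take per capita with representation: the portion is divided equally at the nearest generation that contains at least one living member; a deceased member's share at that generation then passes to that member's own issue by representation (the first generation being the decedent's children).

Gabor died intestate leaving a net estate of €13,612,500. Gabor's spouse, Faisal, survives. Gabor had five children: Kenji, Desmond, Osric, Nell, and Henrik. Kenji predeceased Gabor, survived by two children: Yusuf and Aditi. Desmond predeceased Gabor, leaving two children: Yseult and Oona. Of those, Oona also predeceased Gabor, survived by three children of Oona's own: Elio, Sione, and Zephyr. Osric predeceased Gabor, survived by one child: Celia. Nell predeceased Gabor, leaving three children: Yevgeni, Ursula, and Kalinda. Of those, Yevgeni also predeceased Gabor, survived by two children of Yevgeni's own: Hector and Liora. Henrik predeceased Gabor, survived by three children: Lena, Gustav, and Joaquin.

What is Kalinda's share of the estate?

Faisal takes one-fifth of €13,612,500 = €2,722,500. The remaining €10,890,000 passes to the descendants.
No child survives, so the initial division is made at the grandchildren's generation.
The descendants' portion (€10,890,000) is divided into 11 shares of €990,000: Yusuf, Aditi, Yseult, Celia, Ursula, Kalinda, Lena, Gustav, and Joaquin each take €990,000; Oona's €990,000 share passes to Oona's issue; Yevgeni's €990,000 share passes to Yevgeni's issue.
Oona's share (€990,000) is divided into 3 shares of €330,000: Elio, Sione, and Zephyr each take €330,000.
Yevgeni's share (€990,000) is divided into 2 shares of €495,000: Hector and Liora each take €495,000.

Kalinda receives €990,000.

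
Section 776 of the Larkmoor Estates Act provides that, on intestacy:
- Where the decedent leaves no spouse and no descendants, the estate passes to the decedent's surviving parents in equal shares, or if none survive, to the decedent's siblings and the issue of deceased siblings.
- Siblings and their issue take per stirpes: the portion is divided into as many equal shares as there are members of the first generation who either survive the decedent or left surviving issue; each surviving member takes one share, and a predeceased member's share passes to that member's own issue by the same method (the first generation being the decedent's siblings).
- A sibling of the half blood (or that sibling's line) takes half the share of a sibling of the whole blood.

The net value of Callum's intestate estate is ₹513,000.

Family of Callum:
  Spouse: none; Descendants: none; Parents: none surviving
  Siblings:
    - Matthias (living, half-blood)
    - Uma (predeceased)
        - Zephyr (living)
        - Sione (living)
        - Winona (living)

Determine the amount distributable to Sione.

The entire ₹513,000 passes to the siblings and their issue.
Counting each half-blood sibling's line as half a unit, there are 3/2 units in ₹513,000, so one unit is ₹342,000. Whole-blood lines (Uma) take ₹342,000 each; half-blood lines (Matthias) take ₹171,000 each.
Uma's share (₹342,000) is divided into 3 shares of ₹114,000: Zephyr, Sione, and Winona each take ₹114,000.

Sione receives ₹114,000.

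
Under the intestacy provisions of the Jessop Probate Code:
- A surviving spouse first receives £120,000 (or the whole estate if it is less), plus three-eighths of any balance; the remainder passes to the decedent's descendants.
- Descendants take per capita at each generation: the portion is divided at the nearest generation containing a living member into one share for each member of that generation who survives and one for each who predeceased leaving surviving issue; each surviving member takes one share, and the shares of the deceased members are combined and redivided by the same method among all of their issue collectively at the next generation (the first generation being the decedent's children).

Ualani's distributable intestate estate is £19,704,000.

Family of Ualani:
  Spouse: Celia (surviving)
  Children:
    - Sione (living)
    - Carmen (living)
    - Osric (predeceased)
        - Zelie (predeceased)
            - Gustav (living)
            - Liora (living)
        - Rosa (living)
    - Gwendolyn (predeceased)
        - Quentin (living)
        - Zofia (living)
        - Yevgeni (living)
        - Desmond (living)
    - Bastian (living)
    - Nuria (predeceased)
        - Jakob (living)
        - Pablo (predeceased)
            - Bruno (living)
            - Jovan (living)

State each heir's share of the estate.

Celia: £7,464,000; Sione: £2,040,000; Carmen: £2,040,000; Gustav: £382,500; Liora: £382,500; Rosa: £765,000; Quentin: £765,000; Zofia: £765,000; Yevgeni: £765,000; Desmond: £765,000; Bastian: £2,040,000; Jakob: £765,000; Bruno: £382,500; Jovan: £382,500

Celia first takes £120,000, leaving a balance of £19,584,000. Celia then takes three-eighths of the balance (£7,344,000), for a total of £7,464,000. The remaining £12,240,000 passes to the descendants.
The descendants' portion (£12,240,000) is divided at the children's generation into 6 shares of £2,040,000. Sione, Carmen, and Bastian each take £2,040,000. The 3 shares of the deceased (Osric, Gwendolyn, and Nuria) are combined into a pool of £6,120,000.
That pool (£6,120,000) is divided at the grandchildren's generation into 8 shares of £765,000. Rosa, Quentin, Zofia, Yevgeni, Desmond, and Jakob each take £765,000. The 2 shares of the deceased (Zelie and Pablo) are combined into a pool of £1,530,000.
That pool (£1,530,000) is divided at the great-grandchildren's generation equally among Gustav, Liora, Bruno, and Jovan: £382,500 each.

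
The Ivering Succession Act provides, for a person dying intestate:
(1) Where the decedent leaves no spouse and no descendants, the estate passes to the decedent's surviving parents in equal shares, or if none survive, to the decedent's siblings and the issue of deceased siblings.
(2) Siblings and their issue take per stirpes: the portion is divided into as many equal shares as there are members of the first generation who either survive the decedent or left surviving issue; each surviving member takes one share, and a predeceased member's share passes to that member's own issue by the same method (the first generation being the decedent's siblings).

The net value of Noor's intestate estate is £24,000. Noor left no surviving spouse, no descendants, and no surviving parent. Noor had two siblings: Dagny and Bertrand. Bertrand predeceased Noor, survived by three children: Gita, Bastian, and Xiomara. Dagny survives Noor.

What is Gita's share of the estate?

Gita receives £4,000.

The entire £24,000 passes to the siblings and their issue.
That amount (£24,000) is divided into 2 shares of £12,000: Dagny takes £12,000; Bertrand's £12,000 share passes to Bertrand's issue.
Bertrand's share (£12,000) is divided into 3 shares of £4,000: Gita, Bastian, and Xiomara each take £4,000.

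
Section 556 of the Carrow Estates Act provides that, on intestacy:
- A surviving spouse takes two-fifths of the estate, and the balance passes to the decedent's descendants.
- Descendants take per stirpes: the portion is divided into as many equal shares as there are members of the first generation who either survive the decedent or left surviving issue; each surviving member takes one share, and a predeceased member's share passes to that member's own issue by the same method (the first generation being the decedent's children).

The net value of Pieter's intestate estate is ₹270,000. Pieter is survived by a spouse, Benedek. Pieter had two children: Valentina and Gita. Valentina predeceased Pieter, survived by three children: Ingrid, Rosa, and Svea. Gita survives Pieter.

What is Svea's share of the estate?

Svea receives ₹27,000.

Benedek takes two-fifths of ₹270,000 = ₹108,000. The remaining ₹162,000 passes to the descendants.
The descendants' portion (₹162,000) is divided into 2 shares of ₹81,000: Gita takes ₹81,000; Valentina's ₹81,000 share passes to Valentina's issue.
Valentina's share (₹81,000) is divided into 3 shares of ₹27,000: Ingrid, Rosa, and Svea each take ₹27,000.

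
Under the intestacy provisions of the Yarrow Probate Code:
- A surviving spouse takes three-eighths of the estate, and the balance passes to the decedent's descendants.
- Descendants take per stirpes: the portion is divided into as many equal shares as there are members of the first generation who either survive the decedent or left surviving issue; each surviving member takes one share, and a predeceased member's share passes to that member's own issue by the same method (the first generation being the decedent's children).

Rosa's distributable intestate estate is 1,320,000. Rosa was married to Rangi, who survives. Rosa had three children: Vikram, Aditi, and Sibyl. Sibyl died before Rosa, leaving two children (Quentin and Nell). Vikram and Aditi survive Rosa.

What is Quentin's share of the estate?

Rangi takes three-eighths of 1,320,000 = 495,000. The remaining 825,000 passes to the descendants.
The descendants' portion (825,000) is divided into 3 shares of 275,000: Vikram and Aditi each take 275,000; Sibyl's 275,000 share passes to Sibyl's issue.
Sibyl's share (275,000) is divided into 2 shares of 137,500: Quentin and Nell each take 137,500.

Quentin receives 137,500.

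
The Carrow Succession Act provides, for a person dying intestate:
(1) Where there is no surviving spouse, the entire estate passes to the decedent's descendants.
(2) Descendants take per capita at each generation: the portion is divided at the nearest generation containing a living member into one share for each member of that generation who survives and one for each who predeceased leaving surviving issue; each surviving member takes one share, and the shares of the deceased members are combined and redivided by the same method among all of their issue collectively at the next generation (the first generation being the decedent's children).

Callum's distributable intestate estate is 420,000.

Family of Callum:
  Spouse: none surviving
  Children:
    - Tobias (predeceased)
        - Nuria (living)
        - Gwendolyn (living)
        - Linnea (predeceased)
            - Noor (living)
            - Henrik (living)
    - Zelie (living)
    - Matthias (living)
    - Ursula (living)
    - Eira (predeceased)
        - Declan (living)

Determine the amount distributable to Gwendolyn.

The entire 420,000 passes to the descendants.
That amount (420,000) is divided at the children's generation into 5 shares of 84,000. Zelie, Matthias, and Ursula each take 84,000. The 2 shares of the deceased (Tobias and Eira) are combined into a pool of 168,000.
That pool (168,000) is divided at the grandchildren's generation into 4 shares of 42,000. Nuria, Gwendolyn, and Declan each take 42,000. The remaining share for the deceased Linnea (42,000) is carried to the next generation.
That pool (42,000) is divided at the great-grandchildren's generation equally among Noor and Henrik: 21,000 each.

Gwendolyn receives 42,000.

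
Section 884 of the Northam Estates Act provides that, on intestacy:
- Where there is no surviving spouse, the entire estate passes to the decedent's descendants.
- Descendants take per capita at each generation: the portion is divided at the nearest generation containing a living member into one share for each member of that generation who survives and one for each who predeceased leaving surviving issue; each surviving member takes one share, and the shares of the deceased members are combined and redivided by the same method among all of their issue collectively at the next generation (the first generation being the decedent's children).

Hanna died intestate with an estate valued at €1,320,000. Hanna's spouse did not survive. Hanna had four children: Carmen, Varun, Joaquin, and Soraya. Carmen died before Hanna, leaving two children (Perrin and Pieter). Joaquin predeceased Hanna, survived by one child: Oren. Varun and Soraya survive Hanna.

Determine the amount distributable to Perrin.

The entire €1,320,000 passes to the descendants.
That amount (€1,320,000) is divided at the children's generation into 4 shares of €330,000. Varun and Soraya each take €330,000. The 2 shares of the deceased (Carmen and Joaquin) are combined into a pool of €660,000.
That pool (€660,000) is divided at the grandchildren's generation equally among Perrin, Pieter, and Oren: €220,000 each.

Perrin receives €220,000.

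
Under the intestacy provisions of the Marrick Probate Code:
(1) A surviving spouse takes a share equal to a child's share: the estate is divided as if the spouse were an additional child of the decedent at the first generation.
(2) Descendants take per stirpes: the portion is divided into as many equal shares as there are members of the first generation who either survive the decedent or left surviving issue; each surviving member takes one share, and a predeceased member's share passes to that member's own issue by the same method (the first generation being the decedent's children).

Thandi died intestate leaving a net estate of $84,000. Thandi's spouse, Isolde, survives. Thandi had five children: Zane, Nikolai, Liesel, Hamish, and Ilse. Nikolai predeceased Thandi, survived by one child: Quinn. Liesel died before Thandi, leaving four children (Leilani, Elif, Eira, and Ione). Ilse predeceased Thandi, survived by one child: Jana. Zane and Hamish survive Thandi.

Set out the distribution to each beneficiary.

The spouse counts as an additional share at the children's level, so there are 6 primary shares of $14,000. Isolde takes one such share ($14,000).
The children's combined portion ($70,000) is divided into 5 shares of $14,000: Zane and Hamish each take $14,000; Nikolai's $14,000 share passes to Nikolai's issue; Liesel's $14,000 share passes to Liesel's issue; Ilse's $14,000 share passes to Ilse's issue.
Nikolai's share ($14,000) passes entirely to Quinn.
Liesel's share ($14,000) is divided into 4 shares of $3,500: Leilani, Elif, Eira, and Ione each take $3,500.
Ilse's share ($14,000) passes entirely to Jana.

Isolde: $14,000; Zane: $14,000; Quinn: $14,000; Leilani: $3,500; Elif: $3,500; Eira: $3,500; Ione: $3,500; Hamish: $14,000; Jana: $14,000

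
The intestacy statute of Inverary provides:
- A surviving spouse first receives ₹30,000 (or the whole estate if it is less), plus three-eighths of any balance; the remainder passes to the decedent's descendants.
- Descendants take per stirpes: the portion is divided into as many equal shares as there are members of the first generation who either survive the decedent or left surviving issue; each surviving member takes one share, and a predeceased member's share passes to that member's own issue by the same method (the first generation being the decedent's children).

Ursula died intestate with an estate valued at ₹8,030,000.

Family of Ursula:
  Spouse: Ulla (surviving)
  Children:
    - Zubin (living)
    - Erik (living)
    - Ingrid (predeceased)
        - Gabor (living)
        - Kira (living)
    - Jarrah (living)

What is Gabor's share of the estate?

Ulla first takes ₹30,000, leaving a balance of ₹8,000,000. Ulla then takes three-eighths of the balance (₹3,000,000), for a total of ₹3,030,000. The remaining ₹5,000,000 passes to the descendants.
The descendants' portion (₹5,000,000) is divided into 4 shares of ₹1,250,000: Zubin, Erik, and Jarrah each take ₹1,250,000; Ingrid's ₹1,250,000 share passes to Ingrid's issue.
Ingrid's share (₹1,250,000) is divided into 2 shares of ₹625,000: Gabor and Kira each take ₹625,000.

Gabor receives ₹625,000.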